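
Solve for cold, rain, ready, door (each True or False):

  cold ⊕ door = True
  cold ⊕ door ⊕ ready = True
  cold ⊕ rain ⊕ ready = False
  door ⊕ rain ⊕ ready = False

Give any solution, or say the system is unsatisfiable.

Unsatisfiable — no assignment works.

Adding constraints 1, 3, 4 mod 2: every variable appears an even number of times on the left, so the left side is 0.
But the right sides sum to 1 (mod 2). 0 ≠ 1 — the system is inconsistent.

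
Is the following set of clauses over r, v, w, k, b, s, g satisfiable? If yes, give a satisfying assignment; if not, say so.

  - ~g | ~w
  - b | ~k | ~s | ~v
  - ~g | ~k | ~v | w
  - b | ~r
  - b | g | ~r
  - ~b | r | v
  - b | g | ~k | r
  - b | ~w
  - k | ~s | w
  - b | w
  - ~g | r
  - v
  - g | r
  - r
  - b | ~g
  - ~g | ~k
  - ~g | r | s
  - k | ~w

r: True; v: True; w: True; k: True; b: True; s: False; g: False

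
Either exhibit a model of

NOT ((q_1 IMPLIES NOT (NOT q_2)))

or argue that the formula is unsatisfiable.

q_1 = True, q_2 = False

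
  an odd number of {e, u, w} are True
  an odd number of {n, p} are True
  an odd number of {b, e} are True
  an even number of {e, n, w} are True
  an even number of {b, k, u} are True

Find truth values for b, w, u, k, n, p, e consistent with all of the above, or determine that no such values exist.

b: False; w: True; u: True; k: True; n: False; p: True; e: True

{e, u, w}: 3 true → odd ✓
{n, p}: 1 true → odd ✓
{b, e}: 1 true → odd ✓
{e, n, w}: 2 true → even ✓
{b, k, u}: 2 true → even ✓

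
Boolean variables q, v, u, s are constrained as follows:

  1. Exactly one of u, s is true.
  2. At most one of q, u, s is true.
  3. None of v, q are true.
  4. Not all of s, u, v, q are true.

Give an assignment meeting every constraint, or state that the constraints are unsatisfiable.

q=F, v=F, u=T, s=F

  (1) {u, s}: 1 true — exactly one ✓
  (2) {q, u, s}: 1 true — at most one ✓
  (3) {v, q}: 0 true — none ✓
  (4) {s, u, v, q}: 1/4 true — not all ✓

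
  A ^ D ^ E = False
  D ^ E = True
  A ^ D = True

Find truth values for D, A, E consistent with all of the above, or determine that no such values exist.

D = False; A = True; E = True

A ^ D ^ E = T ^ F ^ T = False ✓
D ^ E = F ^ T = True ✓
A ^ D = T ^ F = True ✓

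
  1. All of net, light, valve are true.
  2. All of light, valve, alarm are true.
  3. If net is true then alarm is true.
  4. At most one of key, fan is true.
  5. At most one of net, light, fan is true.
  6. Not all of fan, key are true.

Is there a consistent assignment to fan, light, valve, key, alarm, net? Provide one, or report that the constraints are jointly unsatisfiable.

Case light = True:
  (1) forces net = True.
  Constraint (5) is violated (net=T, light=T) — contradiction.
Case light = False:
  Constraint (1) is violated (light=F) — contradiction.
Both cases fail — unsatisfiable.

Unsatisfiable — no assignment works.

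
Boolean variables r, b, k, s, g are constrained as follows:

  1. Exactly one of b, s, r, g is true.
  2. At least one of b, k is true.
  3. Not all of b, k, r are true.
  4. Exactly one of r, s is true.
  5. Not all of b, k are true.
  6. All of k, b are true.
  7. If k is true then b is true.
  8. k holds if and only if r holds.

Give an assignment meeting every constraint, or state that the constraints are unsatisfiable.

Case k = True:
  (5) with k=T forces b = False.
  Constraint (6) is violated (b=F) — contradiction.
Case k = False:
  Constraint (6) is violated (k=F) — contradiction.
Both cases fail — unsatisfiable.

Unsatisfiable — no assignment works.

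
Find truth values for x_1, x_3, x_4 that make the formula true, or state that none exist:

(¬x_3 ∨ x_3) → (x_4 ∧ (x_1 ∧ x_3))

x_1 = True; x_3 = True; x_4 = True

  (¬x_3 ∨ x_3) → (x_4 ∧ (x_1 ∧ x_3)) = True
    ¬x_3 ∨ x_3 = True
      ¬x_3 = False
    x_4 ∧ (x_1 ∧ x_3) = True
      x_1 ∧ x_3 = True
The formula evaluates to True.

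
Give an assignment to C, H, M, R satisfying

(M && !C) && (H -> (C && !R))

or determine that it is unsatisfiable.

C=F; H=F; M=T; R=T

  M && !C = True
    !C = True
  H -> (C && !R) = True
    C && !R = False
      !R = False
Both conjuncts True, so the formula holds.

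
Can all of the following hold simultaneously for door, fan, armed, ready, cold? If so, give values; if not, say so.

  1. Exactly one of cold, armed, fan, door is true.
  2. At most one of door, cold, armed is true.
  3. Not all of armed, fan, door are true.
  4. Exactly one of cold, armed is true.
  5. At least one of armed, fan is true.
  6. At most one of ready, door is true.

door=F; fan=F; armed=T; ready=F; cold=F

  (1) {cold, armed, fan, door}: 1 true — exactly one ✓
  (2) {door, cold, armed}: 1 true — at most one ✓
  (3) {armed, fan, door}: 1/3 true — not all ✓
  (4) {cold, armed}: 1 true — exactly one ✓
  (5) {armed, fan}: 1 true — at least one ✓
  (6) {ready, door}: 0 true — at most one ✓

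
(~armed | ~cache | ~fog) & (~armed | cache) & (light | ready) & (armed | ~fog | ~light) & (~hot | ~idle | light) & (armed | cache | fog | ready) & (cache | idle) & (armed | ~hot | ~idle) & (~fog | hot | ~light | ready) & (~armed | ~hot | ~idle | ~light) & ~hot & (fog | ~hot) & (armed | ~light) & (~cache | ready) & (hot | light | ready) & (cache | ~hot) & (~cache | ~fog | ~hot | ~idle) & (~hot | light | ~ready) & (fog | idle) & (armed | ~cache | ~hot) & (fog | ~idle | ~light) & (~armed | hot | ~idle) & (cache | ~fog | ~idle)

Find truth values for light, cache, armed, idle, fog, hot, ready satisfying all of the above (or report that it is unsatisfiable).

Unit clause (~hot) forces hot = False.
Set light = False.
  then (light | ready) forces ready = True.
Set cache = True.
Set armed = False.
Set idle = False.
  then (fog | idle) forces fog = True.
All clauses satisfied.

light=F, cache=T, armed=F, idle=F, fog=T, hot=F, ready=T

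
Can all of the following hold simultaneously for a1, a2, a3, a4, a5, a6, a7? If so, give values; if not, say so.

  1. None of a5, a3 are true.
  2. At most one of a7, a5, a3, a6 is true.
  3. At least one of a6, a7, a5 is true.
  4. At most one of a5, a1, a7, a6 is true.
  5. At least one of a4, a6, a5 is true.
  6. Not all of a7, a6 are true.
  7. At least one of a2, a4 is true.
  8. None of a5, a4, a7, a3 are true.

a1 = False; a2 = True; a3 = False; a4 = False; a5 = False; a6 = True; a7 = False

  (1) {a5, a3}: 0 true — none ✓
  (2) {a7, a5, a3, a6}: 1 true — at most one ✓
  (3) {a6, a7, a5}: 1 true — at least one ✓
  (4) {a5, a1, a7, a6}: 1 true — at most one ✓
  (5) {a4, a6, a5}: 1 true — at least one ✓
  (6) {a7, a6}: 1/2 true — not all ✓
  (7) {a2, a4}: 1 true — at least one ✓
  (8) {a5, a4, a7, a3}: 0 true — none ✓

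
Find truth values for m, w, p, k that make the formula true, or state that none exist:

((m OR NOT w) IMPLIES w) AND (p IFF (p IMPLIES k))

m: False, w: True, p: True, k: True

  (m OR NOT w) IMPLIES w = True
    m OR NOT w = False
      NOT w = False
  p IFF (p IMPLIES k) = True
    p IMPLIES k = True
Both conjuncts True, so the formula holds.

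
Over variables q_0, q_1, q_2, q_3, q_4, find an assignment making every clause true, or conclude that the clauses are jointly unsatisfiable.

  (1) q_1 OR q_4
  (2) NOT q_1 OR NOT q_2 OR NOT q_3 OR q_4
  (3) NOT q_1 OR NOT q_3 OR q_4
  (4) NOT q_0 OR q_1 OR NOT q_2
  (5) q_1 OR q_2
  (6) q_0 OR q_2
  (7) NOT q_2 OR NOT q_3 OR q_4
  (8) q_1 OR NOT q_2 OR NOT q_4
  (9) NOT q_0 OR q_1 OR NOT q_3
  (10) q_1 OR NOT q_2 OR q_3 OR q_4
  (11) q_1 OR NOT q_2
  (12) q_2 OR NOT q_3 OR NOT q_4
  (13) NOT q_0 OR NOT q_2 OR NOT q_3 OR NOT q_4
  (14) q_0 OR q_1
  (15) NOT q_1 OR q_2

Set q_0 = True.
Try q_1 = False:
  (q_1 OR q_4) forces q_4 = True.
  (NOT q_0 OR q_1 OR NOT q_2) forces q_2 = False.
  clause (q_1 OR q_2) is falsified — backtrack.
So q_1 = True.
  then (NOT q_1 OR q_2) forces q_2 = True.
Set q_3 = False.
Set q_4 = False.
All clauses satisfied.

q_0: True; q_1: True; q_2: True; q_3: False; q_4: False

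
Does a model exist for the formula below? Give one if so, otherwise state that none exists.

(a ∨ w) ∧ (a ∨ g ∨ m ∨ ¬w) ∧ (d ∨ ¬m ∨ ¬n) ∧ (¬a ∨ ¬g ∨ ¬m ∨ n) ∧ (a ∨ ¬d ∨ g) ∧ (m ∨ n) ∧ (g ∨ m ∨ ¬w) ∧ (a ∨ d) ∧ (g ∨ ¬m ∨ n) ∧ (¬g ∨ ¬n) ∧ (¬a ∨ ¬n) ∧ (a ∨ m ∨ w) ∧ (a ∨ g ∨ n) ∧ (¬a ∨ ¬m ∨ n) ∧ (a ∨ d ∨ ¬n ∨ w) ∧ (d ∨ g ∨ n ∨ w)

d: True, a: False, w: True, m: True, g: True, n: False

Try d = False:
  (a ∨ d) forces a = True.
  (¬a ∨ ¬n) forces n = False.
  (m ∨ n) forces m = True.
  clause (¬a ∨ ¬m ∨ n) is falsified — backtrack.
So d = True.
Try a = True:
  (¬a ∨ ¬n) forces n = False.
  (m ∨ n) forces m = True.
  clause (¬a ∨ ¬m ∨ n) is falsified — backtrack.
So a = False.
  then (a ∨ w) forces w = True.
  then (a ∨ ¬d ∨ g) forces g = True.
  then (¬g ∨ ¬n) forces n = False.
  then (m ∨ n) forces m = True.
All clauses satisfied.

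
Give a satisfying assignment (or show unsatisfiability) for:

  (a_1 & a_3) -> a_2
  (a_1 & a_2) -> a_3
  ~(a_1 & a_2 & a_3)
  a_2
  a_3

a_1=F, a_2=T, a_3=T

Unit clause (a_2) forces a_2 = True.
Unit clause (a_3) forces a_3 = True.
In (~a_1 | ~a_2 | ~a_3) only ~a_1 is left, so a_1 = False.
Check each clause:
  (a_2): a_2 holds.
  (a_3): a_3 holds.
  (~a_1 | ~a_2 | a_3): ~a_1 holds.
  (~a_1 | a_2 | ~a_3): ~a_1 holds.
  (~a_1 | ~a_2 | ~a_3): ~a_1 holds.
All clauses satisfied.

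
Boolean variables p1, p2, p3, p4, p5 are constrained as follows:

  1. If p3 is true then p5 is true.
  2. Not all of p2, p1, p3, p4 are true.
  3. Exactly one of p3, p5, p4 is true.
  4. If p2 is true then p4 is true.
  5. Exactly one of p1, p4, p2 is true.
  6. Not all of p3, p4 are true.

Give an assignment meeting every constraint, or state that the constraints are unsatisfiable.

p1 = False; p2 = False; p3 = False; p4 = True; p5 = False

  (1) p3=F ⇒ p5: vacuous ✓
  (2) {p2, p1, p3, p4}: 1/4 true — not all ✓
  (3) {p3, p5, p4}: 1 true — exactly one ✓
  (4) p2=F ⇒ p4: vacuous ✓
  (5) {p1, p4, p2}: 1 true — exactly one ✓
  (6) {p3, p4}: 1/2 true — not all ✓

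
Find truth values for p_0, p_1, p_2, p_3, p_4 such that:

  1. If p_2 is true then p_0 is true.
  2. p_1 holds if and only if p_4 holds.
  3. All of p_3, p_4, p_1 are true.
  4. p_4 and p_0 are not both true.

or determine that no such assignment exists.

p_0 = False; p_1 = True; p_2 = False; p_3 = True; p_4 = True

  (1) p_2=F ⇒ p_0: vacuous ✓
  (2) p_1=T, p_4=T — same ✓
  (3) {p_3, p_4, p_1}: all 3 true ✓
  (4) p_4=T, p_0=F — not both ✓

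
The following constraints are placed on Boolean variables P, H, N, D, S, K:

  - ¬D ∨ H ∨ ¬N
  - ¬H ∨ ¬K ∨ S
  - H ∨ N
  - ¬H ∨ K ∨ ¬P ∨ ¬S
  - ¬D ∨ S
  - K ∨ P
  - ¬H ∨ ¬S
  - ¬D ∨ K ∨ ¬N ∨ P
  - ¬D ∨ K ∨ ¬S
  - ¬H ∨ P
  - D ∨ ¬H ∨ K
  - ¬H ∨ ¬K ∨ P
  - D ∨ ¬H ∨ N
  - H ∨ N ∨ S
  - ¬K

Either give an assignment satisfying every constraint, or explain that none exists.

Unit clause (¬K) forces K = False.
In (K ∨ P) only P is left, so P = True.
Try H = True:
  (¬H ∨ K ∨ ¬P ∨ ¬S) forces S = False.
  (¬D ∨ S) forces D = False.
  clause (D ∨ ¬H ∨ K) is falsified — backtrack.
So H = False.
  then (H ∨ N) forces N = True.
  then (¬D ∨ H ∨ ¬N) forces D = False.
Set S = True.
All clauses satisfied.

P=T, H=F, N=T, D=F, S=T, K=F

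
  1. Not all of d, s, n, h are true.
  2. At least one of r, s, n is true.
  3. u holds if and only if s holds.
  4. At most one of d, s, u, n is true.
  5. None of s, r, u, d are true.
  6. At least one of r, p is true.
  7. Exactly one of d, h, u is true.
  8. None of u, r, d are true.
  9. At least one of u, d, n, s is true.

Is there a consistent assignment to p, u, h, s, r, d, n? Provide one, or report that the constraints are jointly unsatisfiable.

p: True; u: False; h: True; s: False; r: False; d: False; n: True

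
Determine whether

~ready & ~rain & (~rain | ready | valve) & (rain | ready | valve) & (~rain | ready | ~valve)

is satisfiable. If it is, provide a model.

ready = False, rain = False, valve = True

Unit clause (~ready) forces ready = False.
Unit clause (~rain) forces rain = False.
In (rain | ready | valve) only valve is left, so valve = True.
All clauses satisfied.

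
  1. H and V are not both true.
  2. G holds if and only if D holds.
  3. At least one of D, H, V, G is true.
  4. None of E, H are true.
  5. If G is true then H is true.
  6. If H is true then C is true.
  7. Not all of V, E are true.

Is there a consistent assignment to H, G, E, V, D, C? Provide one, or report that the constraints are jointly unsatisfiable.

H = False, G = False, E = False, V = True, D = False, C = True

  (1) H=F, V=T — not both ✓
  (2) G=F, D=F — same ✓
  (3) {D, H, V, G}: 1 true — at least one ✓
  (4) {E, H}: 0 true — none ✓
  (5) G=F ⇒ H: vacuous ✓
  (6) H=F ⇒ C: vacuous ✓
  (7) {V, E}: 1/2 true — not all ✓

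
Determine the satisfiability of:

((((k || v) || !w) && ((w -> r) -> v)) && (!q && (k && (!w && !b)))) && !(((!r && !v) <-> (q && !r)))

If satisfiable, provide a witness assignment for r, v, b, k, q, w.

The formula is unsatisfiable.

Case w = True: the conjunct !w is False.
Case w = False: the formula simplifies to (v && (!q && (k && !b))) && !(((!r && !v) <-> (q && !r))).
  v = True: simplifies to (!q && (k && !b)) && !(!((q && !r))).
    q = True: the conjunct !q is False.
    q = False: the conjunct !(!((q && !r))) becomes !(!False) = False.
  v = False: the conjunct v is False.
Both cases fail — unsatisfiable.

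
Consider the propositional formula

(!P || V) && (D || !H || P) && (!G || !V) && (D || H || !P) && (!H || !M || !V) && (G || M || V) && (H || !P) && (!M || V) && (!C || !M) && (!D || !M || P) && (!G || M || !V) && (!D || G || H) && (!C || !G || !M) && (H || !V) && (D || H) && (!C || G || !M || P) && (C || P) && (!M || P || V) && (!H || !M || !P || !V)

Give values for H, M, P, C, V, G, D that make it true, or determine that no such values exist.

Set H = True.
Try M = True:
  (!H || !M || !V) forces V = False.
  clause (!M || V) is falsified — backtrack.
So M = False.
Set P = True.
  then (!P || V) forces V = True.
  then (!G || !V) forces G = False.
Set C = True.
Set D = False.
All clauses satisfied.

H: True, M: False, P: True, C: True, V: True, G: False, D: False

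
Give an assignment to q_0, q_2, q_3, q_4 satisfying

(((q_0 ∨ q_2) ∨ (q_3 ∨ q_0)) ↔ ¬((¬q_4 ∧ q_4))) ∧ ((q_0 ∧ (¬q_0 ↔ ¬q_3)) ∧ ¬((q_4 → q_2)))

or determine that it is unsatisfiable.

q_0 = True, q_2 = False, q_3 = True, q_4 = True

  ((q_0 ∨ q_2) ∨ (q_3 ∨ q_0)) ↔ ¬((¬q_4 ∧ q_4)) = True
    (q_0 ∨ q_2) ∨ (q_3 ∨ q_0) = True
      q_0 ∨ q_2 = True
      q_3 ∨ q_0 = True
    ¬((¬q_4 ∧ q_4)) = True
      ¬q_4 ∧ q_4 = False
        ¬q_4 = False
  (q_0 ∧ (¬q_0 ↔ ¬q_3)) ∧ ¬((q_4 → q_2)) = True
    q_0 ∧ (¬q_0 ↔ ¬q_3) = True
      ¬q_0 ↔ ¬q_3 = True
        ¬q_0 = False
        ¬q_3 = False
    ¬((q_4 → q_2)) = True
      q_4 → q_2 = False
Both conjuncts True, so the formula holds.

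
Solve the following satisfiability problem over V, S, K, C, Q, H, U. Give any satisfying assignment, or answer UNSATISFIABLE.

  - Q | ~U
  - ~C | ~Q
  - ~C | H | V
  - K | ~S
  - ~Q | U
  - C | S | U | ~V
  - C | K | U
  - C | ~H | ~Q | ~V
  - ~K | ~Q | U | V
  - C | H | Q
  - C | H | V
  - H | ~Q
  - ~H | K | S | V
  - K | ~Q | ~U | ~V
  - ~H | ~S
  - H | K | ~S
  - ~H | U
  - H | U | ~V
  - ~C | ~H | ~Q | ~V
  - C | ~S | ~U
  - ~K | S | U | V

V: False, S: False, K: True, C: False, Q: True, H: True, U: True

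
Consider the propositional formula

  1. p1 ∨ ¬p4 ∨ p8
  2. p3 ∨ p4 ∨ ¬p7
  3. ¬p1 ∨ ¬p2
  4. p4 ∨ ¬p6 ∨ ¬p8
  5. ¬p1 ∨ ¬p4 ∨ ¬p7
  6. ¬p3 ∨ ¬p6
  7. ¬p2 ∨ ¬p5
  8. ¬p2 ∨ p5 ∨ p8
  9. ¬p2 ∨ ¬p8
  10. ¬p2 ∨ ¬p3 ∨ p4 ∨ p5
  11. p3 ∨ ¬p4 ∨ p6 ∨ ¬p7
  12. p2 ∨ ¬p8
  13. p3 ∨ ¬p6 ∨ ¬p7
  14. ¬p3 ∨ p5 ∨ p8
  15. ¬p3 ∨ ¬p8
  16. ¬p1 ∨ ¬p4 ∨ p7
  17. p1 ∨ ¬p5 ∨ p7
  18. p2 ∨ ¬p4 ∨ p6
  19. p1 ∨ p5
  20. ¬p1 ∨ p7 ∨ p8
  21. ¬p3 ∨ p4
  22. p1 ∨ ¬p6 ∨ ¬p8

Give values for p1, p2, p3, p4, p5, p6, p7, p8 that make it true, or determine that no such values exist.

Case p1 = True:
  (¬p1 ∨ ¬p2) forces p2 = False.
  (p2 ∨ ¬p8) forces p8 = False.
  (¬p1 ∨ p7 ∨ p8) forces p7 = True.
  (¬p1 ∨ ¬p4 ∨ ¬p7) forces p4 = False.
  (p3 ∨ p4 ∨ ¬p7) forces p3 = True.
  Clause (¬p3 ∨ p4) is falsified — contradiction.
Case p1 = False:
  (p1 ∨ p5) forces p5 = True.
  (¬p2 ∨ ¬p5) forces p2 = False.
  (p2 ∨ ¬p8) forces p8 = False.
  (p1 ∨ ¬p4 ∨ p8) forces p4 = False.
  (p1 ∨ ¬p5 ∨ p7) forces p7 = True.
  (p3 ∨ p4 ∨ ¬p7) forces p3 = True.
  Clause (¬p3 ∨ p4) is falsified — contradiction.
Both cases fail, so the formula is unsatisfiable.

Unsatisfiable — no assignment works.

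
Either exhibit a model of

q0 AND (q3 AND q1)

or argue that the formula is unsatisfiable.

q0=T, q1=T, q3=T

  q3 AND q1 = True
Both conjuncts True, so the formula holds.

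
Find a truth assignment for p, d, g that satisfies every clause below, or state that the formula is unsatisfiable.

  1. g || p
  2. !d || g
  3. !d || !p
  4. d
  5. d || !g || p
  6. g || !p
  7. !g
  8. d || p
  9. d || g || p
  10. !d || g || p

Unsatisfiable — no assignment works.

Case d = True:
  (!d || g) forces g = True.
  Clause (!g) is falsified — contradiction.
Case d = False:
  Clause (d) is falsified — contradiction.
Both cases fail, so the formula is unsatisfiable.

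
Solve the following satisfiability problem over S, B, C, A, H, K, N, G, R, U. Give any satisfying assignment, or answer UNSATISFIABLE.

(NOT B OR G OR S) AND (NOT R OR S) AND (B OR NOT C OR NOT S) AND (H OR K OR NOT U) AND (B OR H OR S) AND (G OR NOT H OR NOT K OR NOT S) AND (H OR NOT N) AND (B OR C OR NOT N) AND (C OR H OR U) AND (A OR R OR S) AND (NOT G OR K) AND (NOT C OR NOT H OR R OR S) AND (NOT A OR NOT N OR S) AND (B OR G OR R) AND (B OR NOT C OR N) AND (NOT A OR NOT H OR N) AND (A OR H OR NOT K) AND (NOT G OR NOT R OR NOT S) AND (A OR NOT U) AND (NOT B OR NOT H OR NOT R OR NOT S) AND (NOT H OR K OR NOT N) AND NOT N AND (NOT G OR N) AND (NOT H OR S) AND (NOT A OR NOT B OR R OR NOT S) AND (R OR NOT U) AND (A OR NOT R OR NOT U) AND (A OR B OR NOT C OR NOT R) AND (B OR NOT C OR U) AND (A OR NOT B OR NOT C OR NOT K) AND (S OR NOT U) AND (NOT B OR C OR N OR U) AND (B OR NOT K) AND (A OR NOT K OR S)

Unit clause (NOT N) forces N = False.
In (NOT G OR N) only NOT G is left, so G = False.
Try S = False:
  (NOT B OR G OR S) forces B = False.
  (NOT R OR S) forces R = False.
  clause (B OR G OR R) is falsified — backtrack.
So S = True.
Set B = True.
Set C = True.
Set A = False.
  then (A OR NOT U) forces U = False.
  then (A OR NOT B OR NOT C OR NOT K) forces K = False.
Set H = True.
  then (NOT B OR NOT H OR NOT R OR NOT S) forces R = False.
All clauses satisfied.

S=T; B=T; C=T; A=F; H=T; K=F; N=F; G=F; R=F; U=F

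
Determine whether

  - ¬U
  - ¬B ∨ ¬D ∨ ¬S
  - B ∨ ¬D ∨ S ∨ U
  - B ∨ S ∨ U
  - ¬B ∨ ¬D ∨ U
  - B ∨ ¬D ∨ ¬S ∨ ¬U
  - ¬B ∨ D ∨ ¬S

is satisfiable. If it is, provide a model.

S=F, D=F, B=T, U=F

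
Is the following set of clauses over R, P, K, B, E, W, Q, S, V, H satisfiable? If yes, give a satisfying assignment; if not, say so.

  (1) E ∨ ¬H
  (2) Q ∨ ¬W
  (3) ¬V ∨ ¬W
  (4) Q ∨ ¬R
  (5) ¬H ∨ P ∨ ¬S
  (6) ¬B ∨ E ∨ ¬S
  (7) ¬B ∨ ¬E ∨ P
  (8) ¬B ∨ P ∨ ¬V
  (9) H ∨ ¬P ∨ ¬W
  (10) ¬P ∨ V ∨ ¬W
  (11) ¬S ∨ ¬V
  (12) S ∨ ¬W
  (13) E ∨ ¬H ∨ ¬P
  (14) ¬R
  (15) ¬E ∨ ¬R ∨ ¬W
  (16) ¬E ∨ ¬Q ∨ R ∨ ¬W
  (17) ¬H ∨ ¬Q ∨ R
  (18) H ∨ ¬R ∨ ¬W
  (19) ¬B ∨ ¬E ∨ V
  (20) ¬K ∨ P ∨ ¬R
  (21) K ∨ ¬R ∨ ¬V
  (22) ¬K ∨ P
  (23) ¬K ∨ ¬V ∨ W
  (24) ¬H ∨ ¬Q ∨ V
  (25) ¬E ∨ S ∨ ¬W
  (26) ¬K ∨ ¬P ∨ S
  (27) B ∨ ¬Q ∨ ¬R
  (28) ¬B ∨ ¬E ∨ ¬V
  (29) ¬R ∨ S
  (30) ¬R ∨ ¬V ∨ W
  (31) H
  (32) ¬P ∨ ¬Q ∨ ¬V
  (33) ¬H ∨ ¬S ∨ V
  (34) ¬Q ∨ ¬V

Unit clause (¬R) forces R = False.
Unit clause (H) forces H = True.
In (E ∨ ¬H) only E is left, so E = True.
In (¬H ∨ ¬Q ∨ R) only ¬Q is left, so Q = False.
In (Q ∨ ¬W) only ¬W is left, so W = False.
Set P = True.
Try K = True:
  (¬K ∨ ¬V ∨ W) forces V = False.
  (¬B ∨ ¬E ∨ V) forces B = False.
  (¬K ∨ ¬P ∨ S) forces S = True.
  clause (¬H ∨ ¬S ∨ V) is falsified — backtrack.
So K = False.
Set B = False.
Set S = False.
Set V = True.
All clauses satisfied.

R = False; P = True; K = False; B = False; E = True; W = False; Q = False; S = False; V = True; H = True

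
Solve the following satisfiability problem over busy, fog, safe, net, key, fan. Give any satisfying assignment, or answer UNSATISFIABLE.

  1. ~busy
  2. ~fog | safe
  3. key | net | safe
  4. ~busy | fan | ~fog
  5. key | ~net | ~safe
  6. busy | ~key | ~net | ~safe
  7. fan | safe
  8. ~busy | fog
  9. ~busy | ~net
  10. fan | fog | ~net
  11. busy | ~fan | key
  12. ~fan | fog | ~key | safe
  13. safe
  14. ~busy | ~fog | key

Unit clause (~busy) forces busy = False.
Unit clause (safe) forces safe = True.
Set fog = False.
Try net = True:
  (key | ~net | ~safe) forces key = True.
  clause (busy | ~key | ~net | ~safe) is falsified — backtrack.
So net = False.
Set key = True.
Set fan = False.
All clauses satisfied.

busy=F, fog=F, safe=T, net=F, key=T, fan=F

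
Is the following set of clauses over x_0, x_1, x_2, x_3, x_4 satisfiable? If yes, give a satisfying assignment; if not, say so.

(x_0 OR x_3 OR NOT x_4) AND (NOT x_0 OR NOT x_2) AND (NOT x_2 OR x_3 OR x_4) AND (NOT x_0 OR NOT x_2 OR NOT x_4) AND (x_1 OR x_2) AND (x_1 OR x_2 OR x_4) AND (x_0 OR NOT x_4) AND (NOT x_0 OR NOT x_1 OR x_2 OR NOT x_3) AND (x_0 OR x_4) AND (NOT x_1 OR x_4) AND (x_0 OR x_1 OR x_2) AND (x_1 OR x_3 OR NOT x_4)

Set x_0 = True.
  then (NOT x_0 OR NOT x_2) forces x_2 = False.
  then (x_1 OR x_2) forces x_1 = True.
  then (NOT x_0 OR NOT x_1 OR x_2 OR NOT x_3) forces x_3 = False.
  then (NOT x_1 OR x_4) forces x_4 = True.
All clauses satisfied.

x_0 = True, x_1 = True, x_2 = False, x_3 = False, x_4 = True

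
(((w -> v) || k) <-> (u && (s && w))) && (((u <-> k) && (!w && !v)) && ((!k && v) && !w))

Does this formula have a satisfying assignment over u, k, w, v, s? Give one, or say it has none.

Unsatisfiable

Case w = True: the conjunct !w is False.
Case w = False: the conjunct ((w -> v) || k) <-> (u && (s && w)) becomes (True || k) <-> (u && False) = False.
Both cases fail — unsatisfiable.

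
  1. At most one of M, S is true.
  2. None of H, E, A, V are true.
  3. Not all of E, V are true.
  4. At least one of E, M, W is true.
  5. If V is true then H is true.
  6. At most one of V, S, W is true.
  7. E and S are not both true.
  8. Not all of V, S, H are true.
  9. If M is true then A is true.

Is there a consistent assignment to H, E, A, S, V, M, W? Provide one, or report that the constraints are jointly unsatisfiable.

H = False, E = False, A = False, S = False, V = False, M = False, W = True

  (1) {M, S}: 0 true — at most one ✓
  (2) {H, E, A, V}: 0 true — none ✓
  (3) {E, V}: 0/2 true — not all ✓
  (4) {E, M, W}: 1 true — at least one ✓
  (5) V=F ⇒ H: vacuous ✓
  (6) {V, S, W}: 1 true — at most one ✓
  (7) E=F, S=F — not both ✓
  (8) {V, S, H}: 0/3 true — not all ✓
  (9) M=F ⇒ A: vacuous ✓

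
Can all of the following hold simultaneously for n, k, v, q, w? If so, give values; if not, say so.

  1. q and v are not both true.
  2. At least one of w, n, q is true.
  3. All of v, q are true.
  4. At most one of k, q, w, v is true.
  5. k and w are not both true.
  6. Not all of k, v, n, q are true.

Case v = True:
  (1) with v=T forces q = False.
  Constraint (3) is violated (q=F) — contradiction.
Case v = False:
  Constraint (3) is violated (v=F) — contradiction.
Both cases fail — unsatisfiable.

UNSATISFIABLE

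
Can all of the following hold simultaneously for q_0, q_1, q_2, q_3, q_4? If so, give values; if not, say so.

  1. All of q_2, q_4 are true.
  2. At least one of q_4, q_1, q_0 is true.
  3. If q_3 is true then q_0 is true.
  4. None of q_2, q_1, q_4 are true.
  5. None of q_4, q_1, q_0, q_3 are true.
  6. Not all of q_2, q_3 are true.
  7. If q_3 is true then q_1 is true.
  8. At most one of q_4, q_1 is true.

UNSATISFIABLE

Case q_2 = True:
  Constraint (4) is violated (q_2=T) — contradiction.
Case q_2 = False:
  Constraint (1) is violated (q_2=F) — contradiction.
Both cases fail — unsatisfiable.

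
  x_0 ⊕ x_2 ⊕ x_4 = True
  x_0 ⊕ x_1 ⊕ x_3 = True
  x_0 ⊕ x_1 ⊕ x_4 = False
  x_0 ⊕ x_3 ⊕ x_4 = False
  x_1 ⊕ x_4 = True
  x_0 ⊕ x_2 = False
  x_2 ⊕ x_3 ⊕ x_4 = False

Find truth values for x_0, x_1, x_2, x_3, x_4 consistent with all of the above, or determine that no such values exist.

x_0 = True; x_1 = False; x_2 = True; x_3 = False; x_4 = True

x_0 ⊕ x_2 ⊕ x_4 = T ⊕ T ⊕ T = True ✓
x_0 ⊕ x_1 ⊕ x_3 = T ⊕ F ⊕ F = True ✓
x_0 ⊕ x_1 ⊕ x_4 = T ⊕ F ⊕ T = False ✓
x_0 ⊕ x_3 ⊕ x_4 = T ⊕ F ⊕ T = False ✓
x_1 ⊕ x_4 = F ⊕ T = True ✓
x_0 ⊕ x_2 = T ⊕ T = False ✓
x_2 ⊕ x_3 ⊕ x_4 = T ⊕ F ⊕ T = False ✓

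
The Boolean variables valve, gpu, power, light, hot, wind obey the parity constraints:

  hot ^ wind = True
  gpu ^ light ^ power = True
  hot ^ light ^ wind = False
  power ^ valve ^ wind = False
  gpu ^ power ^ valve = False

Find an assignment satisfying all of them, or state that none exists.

valve: False; gpu: False; power: False; light: True; hot: True; wind: False

hot ^ wind = T ^ F = True ✓
gpu ^ light ^ power = F ^ T ^ F = True ✓
hot ^ light ^ wind = T ^ T ^ F = False ✓
power ^ valve ^ wind = F ^ F ^ F = False ✓
gpu ^ power ^ valve = F ^ F ^ F = False ✓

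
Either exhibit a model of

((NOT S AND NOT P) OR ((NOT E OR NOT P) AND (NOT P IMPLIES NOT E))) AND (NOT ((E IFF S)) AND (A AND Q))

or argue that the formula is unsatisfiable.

A=T, P=F, E=T, S=F, Q=T

  (NOT S AND NOT P) OR ((NOT E OR NOT P) AND (NOT P IMPLIES NOT E)) = True
    NOT S AND NOT P = True
      NOT S = True
      NOT P = True
    (NOT E OR NOT P) AND (NOT P IMPLIES NOT E) = False
      NOT E OR NOT P = True
        NOT E = False
        NOT P = True
      NOT P IMPLIES NOT E = False
        NOT P = True
        NOT E = False
  NOT ((E IFF S)) AND (A AND Q) = True
    NOT ((E IFF S)) = True
      E IFF S = False
    A AND Q = True
Both conjuncts True, so the formula holds.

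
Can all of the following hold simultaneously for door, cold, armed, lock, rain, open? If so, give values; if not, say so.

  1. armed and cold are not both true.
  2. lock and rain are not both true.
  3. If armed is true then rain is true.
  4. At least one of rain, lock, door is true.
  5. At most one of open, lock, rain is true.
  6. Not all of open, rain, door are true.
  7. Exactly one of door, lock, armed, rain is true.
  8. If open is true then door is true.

door: False, cold: False, armed: False, lock: True, rain: False, open: False

  (1) armed=F, cold=F — not both ✓
  (2) lock=T, rain=F — not both ✓
  (3) armed=F ⇒ rain: vacuous ✓
  (4) {rain, lock, door}: 1 true — at least one ✓
  (5) {open, lock, rain}: 1 true — at most one ✓
  (6) {open, rain, door}: 0/3 true — not all ✓
  (7) {door, lock, armed, rain}: 1 true — exactly one ✓
  (8) open=F ⇒ door: vacuous ✓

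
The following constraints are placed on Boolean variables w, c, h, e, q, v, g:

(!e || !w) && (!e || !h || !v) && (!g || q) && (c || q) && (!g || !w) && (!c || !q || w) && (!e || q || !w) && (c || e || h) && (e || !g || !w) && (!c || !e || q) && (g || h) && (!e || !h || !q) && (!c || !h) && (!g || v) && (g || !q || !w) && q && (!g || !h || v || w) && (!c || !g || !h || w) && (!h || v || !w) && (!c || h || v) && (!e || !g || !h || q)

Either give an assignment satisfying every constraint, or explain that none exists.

w = False, c = False, h = False, e = True, q = True, v = True, g = True

Unit clause (q) forces q = True.
Set w = False.
  then (!c || !q || w) forces c = False.
Set h = False.
  then (c || e || h) forces e = True.
  then (g || h) forces g = True.
  then (!g || v) forces v = True.
All clauses satisfied.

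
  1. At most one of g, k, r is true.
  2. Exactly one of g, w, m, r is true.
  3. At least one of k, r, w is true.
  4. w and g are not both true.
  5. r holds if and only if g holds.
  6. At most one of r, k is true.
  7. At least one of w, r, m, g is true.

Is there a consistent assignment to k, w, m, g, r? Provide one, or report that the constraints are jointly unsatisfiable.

k = False; w = True; m = False; g = False; r = False

  (1) {g, k, r}: 0 true — at most one ✓
  (2) {g, w, m, r}: 1 true — exactly one ✓
  (3) {k, r, w}: 1 true — at least one ✓
  (4) w=T, g=F — not both ✓
  (5) r=F, g=F — same ✓
  (6) {r, k}: 0 true — at most one ✓
  (7) {w, r, m, g}: 1 true — at least one ✓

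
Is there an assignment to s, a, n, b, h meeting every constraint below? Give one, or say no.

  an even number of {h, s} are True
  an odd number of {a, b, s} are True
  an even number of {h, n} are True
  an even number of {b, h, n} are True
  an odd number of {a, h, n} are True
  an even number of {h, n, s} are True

s = False; a = True; n = False; b = False; h = False

{h, s}: 0 true → even ✓
{a, b, s}: 1 true → odd ✓
{h, n}: 0 true → even ✓
{b, h, n}: 0 true → even ✓
{a, h, n}: 1 true → odd ✓
{h, n, s}: 0 true → even ✓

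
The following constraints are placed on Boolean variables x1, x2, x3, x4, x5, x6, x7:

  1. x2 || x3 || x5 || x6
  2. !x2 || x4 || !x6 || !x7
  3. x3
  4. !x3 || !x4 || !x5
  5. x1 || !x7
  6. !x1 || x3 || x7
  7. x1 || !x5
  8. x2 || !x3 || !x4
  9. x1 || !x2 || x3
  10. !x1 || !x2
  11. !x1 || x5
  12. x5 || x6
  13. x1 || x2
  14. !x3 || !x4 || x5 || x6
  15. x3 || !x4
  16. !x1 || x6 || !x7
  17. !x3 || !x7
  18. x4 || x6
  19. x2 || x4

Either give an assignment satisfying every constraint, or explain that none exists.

x1=F; x2=T; x3=T; x4=F; x5=F; x6=T; x7=F

Unit clause (x3) forces x3 = True.
In (!x3 || !x7) only !x7 is left, so x7 = False.
Set x1 = False.
  then (x1 || !x5) forces x5 = False.
  then (x5 || x6) forces x6 = True.
  then (x1 || x2) forces x2 = True.
Set x4 = False.
All clauses satisfied.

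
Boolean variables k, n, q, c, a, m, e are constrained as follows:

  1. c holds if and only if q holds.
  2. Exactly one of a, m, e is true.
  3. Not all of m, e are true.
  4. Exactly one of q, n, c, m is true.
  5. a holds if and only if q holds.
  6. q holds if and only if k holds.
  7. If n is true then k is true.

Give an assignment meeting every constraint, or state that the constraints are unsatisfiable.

k = False, n = False, q = False, c = False, a = False, m = True, e = False

  (1) c=F, q=F — same ✓
  (2) {a, m, e}: 1 true — exactly one ✓
  (3) {m, e}: 1/2 true — not all ✓
  (4) {q, n, c, m}: 1 true — exactly one ✓
  (5) a=F, q=F — same ✓
  (6) q=F, k=F — same ✓
  (7) n=F ⇒ k: vacuous ✓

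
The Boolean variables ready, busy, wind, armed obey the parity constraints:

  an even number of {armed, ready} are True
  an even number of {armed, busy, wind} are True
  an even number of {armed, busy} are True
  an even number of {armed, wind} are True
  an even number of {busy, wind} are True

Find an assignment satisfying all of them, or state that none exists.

ready: False, busy: False, wind: False, armed: False

{armed, ready}: 0 true → even ✓
{armed, busy, wind}: 0 true → even ✓
{armed, busy}: 0 true → even ✓
{armed, wind}: 0 true → even ✓
{busy, wind}: 0 true → even ✓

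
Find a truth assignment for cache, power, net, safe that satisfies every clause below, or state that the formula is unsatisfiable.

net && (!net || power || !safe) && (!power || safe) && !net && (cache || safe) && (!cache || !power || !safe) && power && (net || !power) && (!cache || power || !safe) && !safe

Case net = True:
  Clause (!net) is falsified — contradiction.
Case net = False:
  Clause (net) is falsified — contradiction.
Both cases fail, so the formula is unsatisfiable.

Unsatisfiable — no assignment works.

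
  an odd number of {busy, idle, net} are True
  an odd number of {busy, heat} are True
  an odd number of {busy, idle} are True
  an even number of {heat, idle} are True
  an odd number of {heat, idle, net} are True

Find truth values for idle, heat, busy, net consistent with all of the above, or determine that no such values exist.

Unsatisfiable

Adding constraints 1, 2, 5 mod 2: every variable appears an even number of times on the left, so the left side is 0.
But the right sides sum to 1 (mod 2). 0 ≠ 1 — the system is inconsistent.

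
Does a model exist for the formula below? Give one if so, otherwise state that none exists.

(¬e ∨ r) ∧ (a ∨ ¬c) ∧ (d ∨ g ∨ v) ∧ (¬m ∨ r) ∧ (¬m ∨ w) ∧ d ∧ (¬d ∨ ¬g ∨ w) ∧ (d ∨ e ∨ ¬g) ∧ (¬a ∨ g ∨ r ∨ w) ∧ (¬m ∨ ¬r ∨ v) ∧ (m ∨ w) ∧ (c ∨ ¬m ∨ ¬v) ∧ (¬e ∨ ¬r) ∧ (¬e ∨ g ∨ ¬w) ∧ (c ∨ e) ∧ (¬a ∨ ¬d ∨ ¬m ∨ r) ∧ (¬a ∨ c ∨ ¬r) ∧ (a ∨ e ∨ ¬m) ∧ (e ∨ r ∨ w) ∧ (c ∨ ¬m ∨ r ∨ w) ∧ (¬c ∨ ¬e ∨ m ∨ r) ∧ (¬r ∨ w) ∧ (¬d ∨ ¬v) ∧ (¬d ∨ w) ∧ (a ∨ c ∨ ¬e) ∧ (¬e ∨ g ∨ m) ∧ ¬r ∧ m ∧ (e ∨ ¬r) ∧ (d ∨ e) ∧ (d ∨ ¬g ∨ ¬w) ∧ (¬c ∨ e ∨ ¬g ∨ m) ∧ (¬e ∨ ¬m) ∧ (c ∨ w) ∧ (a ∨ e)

Unsatisfiable — no assignment works.

Case m = True:
  (¬m ∨ r) forces r = True.
  Clause (¬r) is falsified — contradiction.
Case m = False:
  Clause (m) is falsified — contradiction.
Both cases fail, so the formula is unsatisfiable.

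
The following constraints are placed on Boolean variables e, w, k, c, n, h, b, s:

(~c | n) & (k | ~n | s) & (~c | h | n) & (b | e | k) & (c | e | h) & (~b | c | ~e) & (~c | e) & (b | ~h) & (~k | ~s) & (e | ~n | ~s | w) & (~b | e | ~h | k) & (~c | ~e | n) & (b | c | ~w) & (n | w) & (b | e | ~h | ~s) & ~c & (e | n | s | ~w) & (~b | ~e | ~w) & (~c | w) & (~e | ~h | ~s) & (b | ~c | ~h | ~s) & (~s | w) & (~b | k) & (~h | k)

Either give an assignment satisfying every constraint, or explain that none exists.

Unit clause (~c) forces c = False.
Set e = True.
  then (~b | c | ~e) forces b = False.
  then (b | ~h) forces h = False.
  then (b | c | ~w) forces w = False.
  then (n | w) forces n = True.
  then (~s | w) forces s = False.
  then (k | ~n | s) forces k = True.
All clauses satisfied.

e: True; w: False; k: True; c: False; n: True; h: False; b: False; s: False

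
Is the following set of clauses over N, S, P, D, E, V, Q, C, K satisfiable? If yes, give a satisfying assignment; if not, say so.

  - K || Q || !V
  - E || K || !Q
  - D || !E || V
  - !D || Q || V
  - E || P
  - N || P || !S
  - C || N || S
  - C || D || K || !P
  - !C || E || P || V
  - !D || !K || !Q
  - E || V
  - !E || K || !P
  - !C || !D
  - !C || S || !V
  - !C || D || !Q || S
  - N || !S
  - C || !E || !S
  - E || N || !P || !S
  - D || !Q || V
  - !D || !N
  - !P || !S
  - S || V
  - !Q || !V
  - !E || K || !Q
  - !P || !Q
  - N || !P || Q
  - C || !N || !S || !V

Try N = False:
  (N || !S) forces S = False.
  (C || N || S) forces C = True.
  (!C || !D) forces D = False.
  (!C || S || !V) forces V = False.
  clause (S || V) is falsified — backtrack.
So N = True.
  then (!D || !N) forces D = False.
Set S = False.
  then (S || V) forces V = True.
  then (!Q || !V) forces Q = False.
  then (K || Q || !V) forces K = True.
  then (!C || S || !V) forces C = False.
Set P = False.
  then (E || P) forces E = True.
All clauses satisfied.

N = True, S = False, P = False, D = False, E = True, V = True, Q = False, C = False, K = True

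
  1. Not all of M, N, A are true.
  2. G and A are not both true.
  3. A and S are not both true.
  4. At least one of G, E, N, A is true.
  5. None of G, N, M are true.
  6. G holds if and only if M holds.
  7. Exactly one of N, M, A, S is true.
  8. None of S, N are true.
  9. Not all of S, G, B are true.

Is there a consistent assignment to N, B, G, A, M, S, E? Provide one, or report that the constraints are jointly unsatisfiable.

N = False, B = True, G = False, A = True, M = False, S = False, E = True

  (1) {M, N, A}: 1/3 true — not all ✓
  (2) G=F, A=T — not both ✓
  (3) A=T, S=F — not both ✓
  (4) {G, E, N, A}: 2 true — at least one ✓
  (5) {G, N, M}: 0 true — none ✓
  (6) G=F, M=F — same ✓
  (7) {N, M, A, S}: 1 true — exactly one ✓
  (8) {S, N}: 0 true — none ✓
  (9) {S, G, B}: 1/3 true — not all ✓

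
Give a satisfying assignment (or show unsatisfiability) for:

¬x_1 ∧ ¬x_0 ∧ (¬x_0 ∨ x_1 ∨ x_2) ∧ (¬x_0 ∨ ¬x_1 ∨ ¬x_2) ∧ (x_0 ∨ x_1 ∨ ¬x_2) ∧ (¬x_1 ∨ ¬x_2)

x_0=F, x_1=F, x_2=F

Unit clause (¬x_1) forces x_1 = False.
Unit clause (¬x_0) forces x_0 = False.
In (x_0 ∨ x_1 ∨ ¬x_2) only ¬x_2 is left, so x_2 = False.
Check each clause:
  (¬x_1): ¬x_1 holds.
  (¬x_0): ¬x_0 holds.
  (¬x_0 ∨ x_1 ∨ x_2): ¬x_0 holds.
  (¬x_0 ∨ ¬x_1 ∨ ¬x_2): ¬x_0 holds.
  (x_0 ∨ x_1 ∨ ¬x_2): ¬x_2 holds.
  (¬x_1 ∨ ¬x_2): ¬x_1 holds.
All clauses satisfied.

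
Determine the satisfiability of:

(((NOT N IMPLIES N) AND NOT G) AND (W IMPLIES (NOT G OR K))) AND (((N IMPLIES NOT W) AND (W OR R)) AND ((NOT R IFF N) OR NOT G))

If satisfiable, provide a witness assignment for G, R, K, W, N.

G = False, R = True, K = False, W = False, N = True

  ((NOT N IMPLIES N) AND NOT G) AND (W IMPLIES (NOT G OR K)) = True
    (NOT N IMPLIES N) AND NOT G = True
      NOT N IMPLIES N = True
        NOT N = False
      NOT G = True
    W IMPLIES (NOT G OR K) = True
      NOT G OR K = True
        NOT G = True
  ((N IMPLIES NOT W) AND (W OR R)) AND ((NOT R IFF N) OR NOT G) = True
    (N IMPLIES NOT W) AND (W OR R) = True
      N IMPLIES NOT W = True
        NOT W = True
      W OR R = True
    (NOT R IFF N) OR NOT G = True
      NOT R IFF N = False
        NOT R = False
      NOT G = True
Both conjuncts True, so the formula holds.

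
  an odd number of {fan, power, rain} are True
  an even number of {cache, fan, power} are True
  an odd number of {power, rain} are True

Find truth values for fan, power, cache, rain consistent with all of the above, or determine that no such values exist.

fan=F, power=T, cache=T, rain=F

{fan, power, rain}: 1 true → odd ✓
{cache, fan, power}: 2 true → even ✓
{power, rain}: 1 true → odd ✓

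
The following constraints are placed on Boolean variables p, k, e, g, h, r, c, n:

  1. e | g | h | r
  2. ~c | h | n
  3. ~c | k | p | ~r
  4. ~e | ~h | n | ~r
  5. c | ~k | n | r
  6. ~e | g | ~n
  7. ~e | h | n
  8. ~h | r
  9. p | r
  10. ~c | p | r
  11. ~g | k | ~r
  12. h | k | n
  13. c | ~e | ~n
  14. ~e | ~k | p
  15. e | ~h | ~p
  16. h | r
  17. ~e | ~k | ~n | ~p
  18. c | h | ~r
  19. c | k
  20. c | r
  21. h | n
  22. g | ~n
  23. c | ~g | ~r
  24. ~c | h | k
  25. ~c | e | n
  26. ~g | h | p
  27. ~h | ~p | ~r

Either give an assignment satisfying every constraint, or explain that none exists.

p=F, k=T, e=F, g=T, h=T, r=T, c=T, n=T

Set p = False.
  then (p | r) forces r = True.
Try k = False:
  (~c | k | p | ~r) forces c = False.
  clause (c | k) is falsified — backtrack.
So k = True.
  then (~e | ~k | p) forces e = False.
Set g = True.
  then (c | ~g | ~r) forces c = True.
  then (~c | e | n) forces n = True.
  then (~g | h | p) forces h = True.
All clauses satisfied.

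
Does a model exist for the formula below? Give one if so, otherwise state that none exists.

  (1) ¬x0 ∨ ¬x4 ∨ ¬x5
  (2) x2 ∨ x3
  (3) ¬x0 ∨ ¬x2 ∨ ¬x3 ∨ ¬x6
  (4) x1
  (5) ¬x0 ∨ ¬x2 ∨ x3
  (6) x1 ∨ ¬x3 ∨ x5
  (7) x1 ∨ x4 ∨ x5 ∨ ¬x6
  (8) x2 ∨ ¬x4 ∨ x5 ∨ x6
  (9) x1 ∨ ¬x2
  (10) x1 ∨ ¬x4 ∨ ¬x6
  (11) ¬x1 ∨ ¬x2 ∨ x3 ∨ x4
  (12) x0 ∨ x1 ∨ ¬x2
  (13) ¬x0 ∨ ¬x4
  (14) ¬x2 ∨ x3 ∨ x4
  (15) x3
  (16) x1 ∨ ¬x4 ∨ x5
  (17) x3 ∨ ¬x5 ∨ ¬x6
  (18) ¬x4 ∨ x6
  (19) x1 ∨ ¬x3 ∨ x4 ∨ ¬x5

Unit clause (x1) forces x1 = True.
Unit clause (x3) forces x3 = True.
Set x0 = True.
  then (¬x0 ∨ ¬x4) forces x4 = False.
Set x2 = False.
Set x5 = True.
Set x6 = False.
All clauses satisfied.

x0=T; x1=T; x2=F; x3=T; x4=F; x5=T; x6=F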